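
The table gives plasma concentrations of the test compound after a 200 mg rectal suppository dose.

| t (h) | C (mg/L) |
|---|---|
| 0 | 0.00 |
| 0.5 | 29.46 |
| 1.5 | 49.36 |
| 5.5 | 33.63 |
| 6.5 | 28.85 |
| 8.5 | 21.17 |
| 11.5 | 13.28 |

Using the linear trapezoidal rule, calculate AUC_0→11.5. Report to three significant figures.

Trapezoidal AUC_0→11.5:
  [0→0.5]: (0.00+29.46)/2 × 0.5 = 7.365
  [0.5→1.5]: (29.46+49.36)/2 × 1 = 39.41
  [1.5→5.5]: (49.36+33.63)/2 × 4 = 165.98
  [5.5→6.5]: (33.63+28.85)/2 × 1 = 31.24
  [6.5→8.5]: (28.85+21.17)/2 × 2 = 50.02
  [8.5→11.5]: (21.17+13.28)/2 × 3 = 51.675
  Sum = 345.69 mg/L·h

AUC = 346 mg/L·h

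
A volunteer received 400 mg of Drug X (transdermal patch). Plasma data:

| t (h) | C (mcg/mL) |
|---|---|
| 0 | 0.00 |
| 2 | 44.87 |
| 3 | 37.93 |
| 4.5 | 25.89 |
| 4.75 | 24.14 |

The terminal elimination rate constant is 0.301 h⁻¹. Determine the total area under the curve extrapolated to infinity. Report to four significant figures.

AUC = 220.6 mcg/mL·h

Trapezoidal AUC_0→4.75:
  [0→2]: (0.00+44.87)/2 × 2 = 44.87
  [2→3]: (44.87+37.93)/2 × 1 = 41.4
  [3→4.5]: (37.93+25.89)/2 × 1.5 = 47.865
  [4.5→4.75]: (25.89+24.14)/2 × 0.25 = 6.25375
  Sum = 140.38875 mcg/mL·h
Extrapolated tail: C_last / k_e = 24.14 / 0.301 = 80.199
AUC_0→∞ = 140.38875 + 80.199 = 220.58775 mcg/mL·h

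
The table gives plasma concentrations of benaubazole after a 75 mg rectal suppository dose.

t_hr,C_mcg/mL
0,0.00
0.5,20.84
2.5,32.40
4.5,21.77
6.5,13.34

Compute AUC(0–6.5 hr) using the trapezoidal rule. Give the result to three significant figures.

Trapezoidal AUC_0→6.5:
  [0→0.5]: (0.00+20.84)/2 × 0.5 = 5.21
  [0.5→2.5]: (20.84+32.40)/2 × 2 = 53.24
  [2.5→4.5]: (32.40+21.77)/2 × 2 = 54.17
  [4.5→6.5]: (21.77+13.34)/2 × 2 = 35.11
  Sum = 147.73 mcg/mL·hr

AUC = 148 mcg/mL·hr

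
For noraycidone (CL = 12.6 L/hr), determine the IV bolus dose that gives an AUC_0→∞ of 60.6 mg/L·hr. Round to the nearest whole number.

Dose_iv = CL × AUC_0→∞
     = 12.6 × 60.6 = 763.56 mg

Dose = 764 mg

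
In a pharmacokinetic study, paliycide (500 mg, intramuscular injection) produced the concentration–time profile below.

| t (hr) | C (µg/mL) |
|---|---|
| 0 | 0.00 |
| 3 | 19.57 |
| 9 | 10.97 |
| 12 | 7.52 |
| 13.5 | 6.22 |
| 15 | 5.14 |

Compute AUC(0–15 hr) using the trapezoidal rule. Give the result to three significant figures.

Trapezoidal AUC_0→15:
  [0→3]: (0.00+19.57)/2 × 3 = 29.355
  [3→9]: (19.57+10.97)/2 × 6 = 91.62
  [9→12]: (10.97+7.52)/2 × 3 = 27.735
  [12→13.5]: (7.52+6.22)/2 × 1.5 = 10.305
  [13.5→15]: (6.22+5.14)/2 × 1.5 = 8.52
  Sum = 167.535 µg/mL·hr

AUC = 168 µg/mL·hr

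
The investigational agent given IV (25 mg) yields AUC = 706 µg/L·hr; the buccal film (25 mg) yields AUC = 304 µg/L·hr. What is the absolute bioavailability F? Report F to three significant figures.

F = (AUC_ev / D_ev) / (AUC_iv / D_iv)
  = (304/25) / (706/25)
  = 12.16 / 28.24 = 0.4306

F = 0.431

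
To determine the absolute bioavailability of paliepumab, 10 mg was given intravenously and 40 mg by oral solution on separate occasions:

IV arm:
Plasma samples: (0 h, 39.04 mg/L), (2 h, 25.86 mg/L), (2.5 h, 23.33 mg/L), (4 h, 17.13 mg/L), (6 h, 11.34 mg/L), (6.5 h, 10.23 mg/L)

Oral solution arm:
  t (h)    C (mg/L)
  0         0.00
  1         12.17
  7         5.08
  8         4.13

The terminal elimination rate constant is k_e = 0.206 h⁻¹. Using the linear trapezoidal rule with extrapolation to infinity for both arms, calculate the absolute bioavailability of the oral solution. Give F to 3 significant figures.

Trapezoidal AUC_0→6.5 (IV):
  [0→2]: (39.04+25.86)/2 × 2 = 64.9
  [2→2.5]: (25.86+23.33)/2 × 0.5 = 12.2975
  [2.5→4]: (23.33+17.13)/2 × 1.5 = 30.345
  [4→6]: (17.13+11.34)/2 × 2 = 28.47
  [6→6.5]: (11.34+10.23)/2 × 0.5 = 5.3925
  Sum = 141.405 mg/L·h
IV tail: 10.23/0.206 = 49.660; AUC_iv,0→∞ = 141.405 + 49.660 = 191.065 mg/L·h
Trapezoidal AUC_0→8 (oral solution):
  [0→1]: (0.00+12.17)/2 × 1 = 6.085
  [1→7]: (12.17+5.08)/2 × 6 = 51.75
  [7→8]: (5.08+4.13)/2 × 1 = 4.605
  Sum = 62.44 mg/L·h
oral solution tail: 4.13/0.206 = 20.049; AUC_ev,0→∞ = 62.44 + 20.049 = 82.489 mg/L·h
F = (AUC_ev/D_ev)/(AUC_iv/D_iv) = (82.489/40)/(191.065/10) = 2.062225/19.1065 = 0.1079

F = 0.108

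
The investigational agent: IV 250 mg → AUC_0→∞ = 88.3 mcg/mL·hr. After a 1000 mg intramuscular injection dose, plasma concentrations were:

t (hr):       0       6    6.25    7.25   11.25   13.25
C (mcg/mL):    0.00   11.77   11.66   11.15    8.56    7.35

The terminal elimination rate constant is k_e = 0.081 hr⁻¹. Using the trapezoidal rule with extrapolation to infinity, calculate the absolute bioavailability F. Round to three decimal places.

Trapezoidal AUC_0→13.25 (intramuscular injection):
  [0→6]: (0.00+11.77)/2 × 6 = 35.31
  [6→6.25]: (11.77+11.66)/2 × 0.25 = 2.92875
  [6.25→7.25]: (11.66+11.15)/2 × 1 = 11.405
  [7.25→11.25]: (11.15+8.56)/2 × 4 = 39.42
  [11.25→13.25]: (8.56+7.35)/2 × 2 = 15.91
  Sum = 104.97375 mcg/mL·hr
Tail: C_last/k_e = 7.35/0.081 = 90.741
AUC_0→∞ (intramuscular injection) = 104.97375 + 90.741 = 195.71475 mcg/mL·hr
F = (AUC_ev/D_ev)/(AUC_iv/D_iv) = (195.71475/1000)/(88.3/250) = 0.19571475/0.3532 = 0.5541

F = 0.554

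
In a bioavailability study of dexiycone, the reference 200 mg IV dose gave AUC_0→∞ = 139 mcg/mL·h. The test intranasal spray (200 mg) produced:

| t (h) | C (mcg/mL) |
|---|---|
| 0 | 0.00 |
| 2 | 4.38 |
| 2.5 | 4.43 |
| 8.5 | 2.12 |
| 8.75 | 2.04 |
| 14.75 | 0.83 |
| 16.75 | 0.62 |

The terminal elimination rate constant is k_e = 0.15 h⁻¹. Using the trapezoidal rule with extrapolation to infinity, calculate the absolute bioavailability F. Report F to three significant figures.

F = 0.295

Trapezoidal AUC_0→16.75 (intranasal spray):
  [0→2]: (0.00+4.38)/2 × 2 = 4.38
  [2→2.5]: (4.38+4.43)/2 × 0.5 = 2.2025
  [2.5→8.5]: (4.43+2.12)/2 × 6 = 19.65
  [8.5→8.75]: (2.12+2.04)/2 × 0.25 = 0.52
  [8.75→14.75]: (2.04+0.83)/2 × 6 = 8.61
  [14.75→16.75]: (0.83+0.62)/2 × 2 = 1.45
  Sum = 36.8125 mcg/mL·h
Tail: C_last/k_e = 0.62/0.15 = 4.133
AUC_0→∞ (intranasal spray) = 36.8125 + 4.133 = 40.9455 mcg/mL·h
F = (AUC_ev/D_ev)/(AUC_iv/D_iv) = (40.9455/200)/(139/200) = 0.2047275/0.695 = 0.2946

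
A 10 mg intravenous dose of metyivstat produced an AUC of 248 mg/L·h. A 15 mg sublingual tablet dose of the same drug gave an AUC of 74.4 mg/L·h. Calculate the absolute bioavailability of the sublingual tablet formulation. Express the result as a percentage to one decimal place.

F = 20.0%

F = (AUC_ev / D_ev) / (AUC_iv / D_iv)
  = (74.4/15) / (248/10)
  = 4.96 / 24.8 = 0.2000
  = 20.00%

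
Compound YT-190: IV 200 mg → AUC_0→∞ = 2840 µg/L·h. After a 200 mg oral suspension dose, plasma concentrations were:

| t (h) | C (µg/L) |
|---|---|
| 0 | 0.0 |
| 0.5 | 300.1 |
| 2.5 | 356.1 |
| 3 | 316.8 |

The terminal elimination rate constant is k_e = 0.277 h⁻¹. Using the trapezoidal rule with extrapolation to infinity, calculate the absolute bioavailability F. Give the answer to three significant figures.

F = 0.719

Trapezoidal AUC_0→3 (oral suspension):
  [0→0.5]: (0.0+300.1)/2 × 0.5 = 75.025
  [0.5→2.5]: (300.1+356.1)/2 × 2 = 656.2
  [2.5→3]: (356.1+316.8)/2 × 0.5 = 168.225
  Sum = 899.45 µg/L·h
Tail: C_last/k_e = 316.8/0.277 = 1143.682
AUC_0→∞ (oral suspension) = 899.45 + 1143.682 = 2043.132 µg/L·h
F = (AUC_ev/D_ev)/(AUC_iv/D_iv) = (2043.132/200)/(2840/200) = 10.21566/14.2 = 0.7194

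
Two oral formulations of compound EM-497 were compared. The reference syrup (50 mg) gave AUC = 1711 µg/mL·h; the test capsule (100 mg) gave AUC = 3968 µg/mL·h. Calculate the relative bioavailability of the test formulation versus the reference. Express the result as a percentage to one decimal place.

F_rel = 116.0%

F_rel = (AUC_test/D_test) / (AUC_ref/D_ref)
      = (3968/100) / (1711/50)
      = 39.68 / 34.22 = 1.1596 = 115.96%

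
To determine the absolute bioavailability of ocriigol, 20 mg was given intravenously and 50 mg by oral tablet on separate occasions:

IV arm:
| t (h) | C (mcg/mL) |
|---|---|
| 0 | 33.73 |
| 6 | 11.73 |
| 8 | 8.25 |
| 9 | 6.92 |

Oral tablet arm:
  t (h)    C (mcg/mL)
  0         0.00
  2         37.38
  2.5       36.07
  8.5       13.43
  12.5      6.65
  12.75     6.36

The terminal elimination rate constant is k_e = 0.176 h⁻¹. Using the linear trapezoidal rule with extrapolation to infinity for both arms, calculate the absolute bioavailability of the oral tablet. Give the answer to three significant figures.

Trapezoidal AUC_0→9 (IV):
  [0→6]: (33.73+11.73)/2 × 6 = 136.38
  [6→8]: (11.73+8.25)/2 × 2 = 19.98
  [8→9]: (8.25+6.92)/2 × 1 = 7.585
  Sum = 163.945 mcg/mL·h
IV tail: 6.92/0.176 = 39.318; AUC_iv,0→∞ = 163.945 + 39.318 = 203.263 mcg/mL·h
Trapezoidal AUC_0→12.75 (oral tablet):
  [0→2]: (0.00+37.38)/2 × 2 = 37.38
  [2→2.5]: (37.38+36.07)/2 × 0.5 = 18.3625
  [2.5→8.5]: (36.07+13.43)/2 × 6 = 148.5
  [8.5→12.5]: (13.43+6.65)/2 × 4 = 40.16
  [12.5→12.75]: (6.65+6.36)/2 × 0.25 = 1.62625
  Sum = 246.02875 mcg/mL·h
oral tablet tail: 6.36/0.176 = 36.136; AUC_ev,0→∞ = 246.02875 + 36.136 = 282.16475 mcg/mL·h
F = (AUC_ev/D_ev)/(AUC_iv/D_iv) = (282.16475/50)/(203.263/20) = 5.643295/10.16315 = 0.5553

F = 0.555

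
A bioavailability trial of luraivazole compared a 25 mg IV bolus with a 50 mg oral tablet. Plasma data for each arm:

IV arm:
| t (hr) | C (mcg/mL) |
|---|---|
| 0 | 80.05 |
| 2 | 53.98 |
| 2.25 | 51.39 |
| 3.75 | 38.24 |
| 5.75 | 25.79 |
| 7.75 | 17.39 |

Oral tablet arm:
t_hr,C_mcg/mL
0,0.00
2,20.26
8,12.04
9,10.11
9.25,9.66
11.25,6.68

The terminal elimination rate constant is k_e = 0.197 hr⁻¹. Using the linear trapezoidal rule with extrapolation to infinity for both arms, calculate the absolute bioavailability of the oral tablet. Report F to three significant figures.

Trapezoidal AUC_0→7.75 (IV):
  [0→2]: (80.05+53.98)/2 × 2 = 134.03
  [2→2.25]: (53.98+51.39)/2 × 0.25 = 13.17125
  [2.25→3.75]: (51.39+38.24)/2 × 1.5 = 67.2225
  [3.75→5.75]: (38.24+25.79)/2 × 2 = 64.03
  [5.75→7.75]: (25.79+17.39)/2 × 2 = 43.18
  Sum = 321.63375 mcg/mL·hr
IV tail: 17.39/0.197 = 88.274; AUC_iv,0→∞ = 321.63375 + 88.274 = 409.90775 mcg/mL·hr
Trapezoidal AUC_0→11.25 (oral tablet):
  [0→2]: (0.00+20.26)/2 × 2 = 20.26
  [2→8]: (20.26+12.04)/2 × 6 = 96.9
  [8→9]: (12.04+10.11)/2 × 1 = 11.075
  [9→9.25]: (10.11+9.66)/2 × 0.25 = 2.47125
  [9.25→11.25]: (9.66+6.68)/2 × 2 = 16.34
  Sum = 147.04625 mcg/mL·hr
oral tablet tail: 6.68/0.197 = 33.909; AUC_ev,0→∞ = 147.04625 + 33.909 = 180.95525 mcg/mL·hr
F = (AUC_ev/D_ev)/(AUC_iv/D_iv) = (180.95525/50)/(409.90775/25) = 3.619105/16.39631 = 0.2207

F = 0.221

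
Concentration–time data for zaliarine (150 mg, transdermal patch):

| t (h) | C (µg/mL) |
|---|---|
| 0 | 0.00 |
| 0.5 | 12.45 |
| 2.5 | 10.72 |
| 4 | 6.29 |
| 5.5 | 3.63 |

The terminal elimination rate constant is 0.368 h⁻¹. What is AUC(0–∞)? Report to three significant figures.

Trapezoidal AUC_0→5.5:
  [0→0.5]: (0.00+12.45)/2 × 0.5 = 3.1125
  [0.5→2.5]: (12.45+10.72)/2 × 2 = 23.17
  [2.5→4]: (10.72+6.29)/2 × 1.5 = 12.7575
  [4→5.5]: (6.29+3.63)/2 × 1.5 = 7.44
  Sum = 46.48 µg/mL·h
Extrapolated tail: C_last / k_e = 3.63 / 0.368 = 9.864
AUC_0→∞ = 46.48 + 9.864 = 56.344 µg/mL·h

AUC = 56.3 µg/mL·h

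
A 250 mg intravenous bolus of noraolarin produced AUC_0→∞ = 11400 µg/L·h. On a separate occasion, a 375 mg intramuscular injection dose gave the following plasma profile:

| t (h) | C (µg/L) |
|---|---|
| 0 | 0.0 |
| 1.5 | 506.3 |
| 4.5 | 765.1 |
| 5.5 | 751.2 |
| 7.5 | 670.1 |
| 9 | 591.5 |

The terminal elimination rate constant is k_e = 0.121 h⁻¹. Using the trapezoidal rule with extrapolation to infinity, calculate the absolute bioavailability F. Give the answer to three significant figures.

Trapezoidal AUC_0→9 (intramuscular injection):
  [0→1.5]: (0.0+506.3)/2 × 1.5 = 379.725
  [1.5→4.5]: (506.3+765.1)/2 × 3 = 1907.1
  [4.5→5.5]: (765.1+751.2)/2 × 1 = 758.15
  [5.5→7.5]: (751.2+670.1)/2 × 2 = 1421.3
  [7.5→9]: (670.1+591.5)/2 × 1.5 = 946.2
  Sum = 5412.475 µg/L·h
Tail: C_last/k_e = 591.5/0.121 = 4888.430
AUC_0→∞ (intramuscular injection) = 5412.475 + 4888.430 = 10300.905 µg/L·h
F = (AUC_ev/D_ev)/(AUC_iv/D_iv) = (10300.905/375)/(11400/250) = 27.46908/45.6 = 0.6024

F = 0.602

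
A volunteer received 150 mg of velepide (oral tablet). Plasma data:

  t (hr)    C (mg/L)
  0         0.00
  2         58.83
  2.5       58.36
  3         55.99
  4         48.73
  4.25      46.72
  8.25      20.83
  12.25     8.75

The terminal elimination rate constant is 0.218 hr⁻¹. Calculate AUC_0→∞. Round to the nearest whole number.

Trapezoidal AUC_0→12.25:
  [0→2]: (0.00+58.83)/2 × 2 = 58.83
  [2→2.5]: (58.83+58.36)/2 × 0.5 = 29.2975
  [2.5→3]: (58.36+55.99)/2 × 0.5 = 28.5875
  [3→4]: (55.99+48.73)/2 × 1 = 52.36
  [4→4.25]: (48.73+46.72)/2 × 0.25 = 11.93125
  [4.25→8.25]: (46.72+20.83)/2 × 4 = 135.1
  [8.25→12.25]: (20.83+8.75)/2 × 4 = 59.16
  Sum = 375.26625 mg/L·hr
Extrapolated tail: C_last / k_e = 8.75 / 0.218 = 40.138
AUC_0→∞ = 375.26625 + 40.138 = 415.40425 mg/L·hr

AUC = 415 mg/L·hr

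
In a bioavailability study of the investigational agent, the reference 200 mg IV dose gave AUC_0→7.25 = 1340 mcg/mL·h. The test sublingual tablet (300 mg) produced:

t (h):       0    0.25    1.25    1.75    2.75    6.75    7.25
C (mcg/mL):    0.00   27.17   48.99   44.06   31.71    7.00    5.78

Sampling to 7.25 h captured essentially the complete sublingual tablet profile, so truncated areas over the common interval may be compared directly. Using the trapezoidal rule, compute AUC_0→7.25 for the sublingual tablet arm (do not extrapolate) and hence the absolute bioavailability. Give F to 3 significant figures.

Trapezoidal AUC_0→7.25 (sublingual tablet):
  [0→0.25]: (0.00+27.17)/2 × 0.25 = 3.39625
  [0.25→1.25]: (27.17+48.99)/2 × 1 = 38.08
  [1.25→1.75]: (48.99+44.06)/2 × 0.5 = 23.2625
  [1.75→2.75]: (44.06+31.71)/2 × 1 = 37.885
  [2.75→6.75]: (31.71+7.00)/2 × 4 = 77.42
  [6.75→7.25]: (7.00+5.78)/2 × 0.5 = 3.195
  Sum = 183.23875 mcg/mL·h
F = (AUC_ev/D_ev)/(AUC_iv/D_iv) = (183.23875/300)/(1340/200) = 0.610796/6.7 = 0.0912

F = 0.0912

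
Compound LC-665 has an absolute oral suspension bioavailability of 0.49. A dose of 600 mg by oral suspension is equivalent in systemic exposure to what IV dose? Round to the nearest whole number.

Systemic exposure from an extravascular dose = F × D_ev, so the equivalent IV dose is F × D_ev.
D_iv = F × D_ev = 0.49 × 600 = 294 mg

D_iv = 294 mg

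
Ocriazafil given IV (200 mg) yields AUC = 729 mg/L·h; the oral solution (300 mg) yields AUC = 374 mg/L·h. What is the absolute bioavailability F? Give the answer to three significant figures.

F = (AUC_ev / D_ev) / (AUC_iv / D_iv)
  = (374/300) / (729/200)
  = 1.24667 / 3.645 = 0.3420

F = 0.342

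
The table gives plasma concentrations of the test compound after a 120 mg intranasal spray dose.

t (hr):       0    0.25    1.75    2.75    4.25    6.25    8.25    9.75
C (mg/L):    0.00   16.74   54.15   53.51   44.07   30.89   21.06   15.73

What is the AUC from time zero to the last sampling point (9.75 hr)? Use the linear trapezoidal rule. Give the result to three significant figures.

Trapezoidal AUC_0→9.75:
  [0→0.25]: (0.00+16.74)/2 × 0.25 = 2.0925
  [0.25→1.75]: (16.74+54.15)/2 × 1.5 = 53.1675
  [1.75→2.75]: (54.15+53.51)/2 × 1 = 53.83
  [2.75→4.25]: (53.51+44.07)/2 × 1.5 = 73.185
  [4.25→6.25]: (44.07+30.89)/2 × 2 = 74.96
  [6.25→8.25]: (30.89+21.06)/2 × 2 = 51.95
  [8.25→9.75]: (21.06+15.73)/2 × 1.5 = 27.5925
  Sum = 336.7775 mg/L·hr

AUC = 337 mg/L·hr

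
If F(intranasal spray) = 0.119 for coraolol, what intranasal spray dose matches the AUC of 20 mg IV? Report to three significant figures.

For equal systemic exposure: F × D_ev = D_iv
D_ev = D_iv / F = 20 / 0.119 = 168.067 mg

D_intranasal = 168 mg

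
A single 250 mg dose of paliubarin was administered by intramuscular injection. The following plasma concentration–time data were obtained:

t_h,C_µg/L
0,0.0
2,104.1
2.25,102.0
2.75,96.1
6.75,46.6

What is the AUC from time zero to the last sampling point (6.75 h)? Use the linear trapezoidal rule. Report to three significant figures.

Trapezoidal AUC_0→6.75:
  [0→2]: (0.0+104.1)/2 × 2 = 104.1
  [2→2.25]: (104.1+102.0)/2 × 0.25 = 25.7625
  [2.25→2.75]: (102.0+96.1)/2 × 0.5 = 49.525
  [2.75→6.75]: (96.1+46.6)/2 × 4 = 285.4
  Sum = 464.7875 µg/L·h

AUC = 465 µg/L·h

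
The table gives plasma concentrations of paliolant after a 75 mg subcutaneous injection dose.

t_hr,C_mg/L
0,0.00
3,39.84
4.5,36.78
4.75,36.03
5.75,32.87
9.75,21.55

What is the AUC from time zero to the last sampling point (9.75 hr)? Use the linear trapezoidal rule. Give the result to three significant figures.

AUC = 270 mg/L·hr

Trapezoidal AUC_0→9.75:
  [0→3]: (0.00+39.84)/2 × 3 = 59.76
  [3→4.5]: (39.84+36.78)/2 × 1.5 = 57.465
  [4.5→4.75]: (36.78+36.03)/2 × 0.25 = 9.10125
  [4.75→5.75]: (36.03+32.87)/2 × 1 = 34.45
  [5.75→9.75]: (32.87+21.55)/2 × 4 = 108.84
  Sum = 269.61625 mg/L·hr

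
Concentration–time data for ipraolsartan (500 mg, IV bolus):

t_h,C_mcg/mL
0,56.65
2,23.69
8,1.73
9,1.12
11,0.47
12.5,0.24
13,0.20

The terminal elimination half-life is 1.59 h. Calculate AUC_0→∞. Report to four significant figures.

AUC = 160.7 mcg/mL·h

Trapezoidal AUC_0→13:
  [0→2]: (56.65+23.69)/2 × 2 = 80.34
  [2→8]: (23.69+1.73)/2 × 6 = 76.26
  [8→9]: (1.73+1.12)/2 × 1 = 1.425
  [9→11]: (1.12+0.47)/2 × 2 = 1.59
  [11→12.5]: (0.47+0.24)/2 × 1.5 = 0.5325
  [12.5→13]: (0.24+0.20)/2 × 0.5 = 0.11
  Sum = 160.2575 mcg/mL·h
k_e = ln2 / t½ = 0.693147 / 1.59 = 0.4359 h^-1
Extrapolated tail: C_last / k_e = 0.20 / 0.4359 = 0.459
AUC_0→∞ = 160.2575 + 0.459 = 160.7165 mcg/mL·h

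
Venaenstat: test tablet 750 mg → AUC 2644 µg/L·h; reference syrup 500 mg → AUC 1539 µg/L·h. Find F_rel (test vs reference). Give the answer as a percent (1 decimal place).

F_rel = 114.5%

F_rel = (AUC_test/D_test) / (AUC_ref/D_ref)
      = (2644/750) / (1539/500)
      = 3.52533 / 3.078 = 1.1453 = 114.53%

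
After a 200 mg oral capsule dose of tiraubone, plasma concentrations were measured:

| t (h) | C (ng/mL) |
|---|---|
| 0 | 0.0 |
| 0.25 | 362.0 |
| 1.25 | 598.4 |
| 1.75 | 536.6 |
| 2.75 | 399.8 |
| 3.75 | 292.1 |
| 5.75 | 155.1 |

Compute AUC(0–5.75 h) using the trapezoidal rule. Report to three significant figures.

AUC = 2070 ng/mL·h

Trapezoidal AUC_0→5.75:
  [0→0.25]: (0.0+362.0)/2 × 0.25 = 45.25
  [0.25→1.25]: (362.0+598.4)/2 × 1 = 480.2
  [1.25→1.75]: (598.4+536.6)/2 × 0.5 = 283.75
  [1.75→2.75]: (536.6+399.8)/2 × 1 = 468.2
  [2.75→3.75]: (399.8+292.1)/2 × 1 = 345.95
  [3.75→5.75]: (292.1+155.1)/2 × 2 = 447.2
  Sum = 2070.55 ng/mL·h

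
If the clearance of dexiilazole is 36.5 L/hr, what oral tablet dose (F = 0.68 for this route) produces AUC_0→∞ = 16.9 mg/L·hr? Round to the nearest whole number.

Dose = 907 mg

Dose = CL × AUC_0→∞ / F
     = 36.5 × 16.9 / 0.68 = 907.132 mg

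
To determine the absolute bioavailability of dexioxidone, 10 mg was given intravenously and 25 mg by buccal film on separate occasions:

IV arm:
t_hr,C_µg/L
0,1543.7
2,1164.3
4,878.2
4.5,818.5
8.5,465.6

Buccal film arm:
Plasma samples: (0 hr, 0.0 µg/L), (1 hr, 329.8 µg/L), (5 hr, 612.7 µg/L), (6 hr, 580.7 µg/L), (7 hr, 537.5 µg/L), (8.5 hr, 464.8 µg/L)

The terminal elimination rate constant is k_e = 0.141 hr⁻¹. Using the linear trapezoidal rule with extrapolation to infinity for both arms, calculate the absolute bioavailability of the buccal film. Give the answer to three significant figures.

F = 0.263

Trapezoidal AUC_0→8.5 (IV):
  [0→2]: (1543.7+1164.3)/2 × 2 = 2708.0
  [2→4]: (1164.3+878.2)/2 × 2 = 2042.5
  [4→4.5]: (878.2+818.5)/2 × 0.5 = 424.175
  [4.5→8.5]: (818.5+465.6)/2 × 4 = 2568.2
  Sum = 7742.875 µg/L·hr
IV tail: 465.6/0.141 = 3302.128; AUC_iv,0→∞ = 7742.875 + 3302.128 = 11045.003 µg/L·hr
Trapezoidal AUC_0→8.5 (buccal film):
  [0→1]: (0.0+329.8)/2 × 1 = 164.9
  [1→5]: (329.8+612.7)/2 × 4 = 1885.0
  [5→6]: (612.7+580.7)/2 × 1 = 596.7
  [6→7]: (580.7+537.5)/2 × 1 = 559.1
  [7→8.5]: (537.5+464.8)/2 × 1.5 = 751.725
  Sum = 3957.425 µg/L·hr
buccal film tail: 464.8/0.141 = 3296.454; AUC_ev,0→∞ = 3957.425 + 3296.454 = 7253.879 µg/L·hr
F = (AUC_ev/D_ev)/(AUC_iv/D_iv) = (7253.879/25)/(11045.003/10) = 290.15516/1104.5003 = 0.2627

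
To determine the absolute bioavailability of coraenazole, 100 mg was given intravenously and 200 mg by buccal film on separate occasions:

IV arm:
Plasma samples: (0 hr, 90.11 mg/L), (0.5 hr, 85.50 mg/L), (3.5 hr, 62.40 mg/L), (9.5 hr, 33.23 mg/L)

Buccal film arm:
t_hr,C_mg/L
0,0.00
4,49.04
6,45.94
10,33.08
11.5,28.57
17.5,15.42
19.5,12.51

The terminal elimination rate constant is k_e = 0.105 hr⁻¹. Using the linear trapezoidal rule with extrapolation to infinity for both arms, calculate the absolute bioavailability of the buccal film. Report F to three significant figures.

F = 0.389

Trapezoidal AUC_0→9.5 (IV):
  [0→0.5]: (90.11+85.50)/2 × 0.5 = 43.9025
  [0.5→3.5]: (85.50+62.40)/2 × 3 = 221.85
  [3.5→9.5]: (62.40+33.23)/2 × 6 = 286.89
  Sum = 552.6425 mg/L·hr
IV tail: 33.23/0.105 = 316.476; AUC_iv,0→∞ = 552.6425 + 316.476 = 869.1185 mg/L·hr
Trapezoidal AUC_0→19.5 (buccal film):
  [0→4]: (0.00+49.04)/2 × 4 = 98.08
  [4→6]: (49.04+45.94)/2 × 2 = 94.98
  [6→10]: (45.94+33.08)/2 × 4 = 158.04
  [10→11.5]: (33.08+28.57)/2 × 1.5 = 46.2375
  [11.5→17.5]: (28.57+15.42)/2 × 6 = 131.97
  [17.5→19.5]: (15.42+12.51)/2 × 2 = 27.93
  Sum = 557.2375 mg/L·hr
buccal film tail: 12.51/0.105 = 119.143; AUC_ev,0→∞ = 557.2375 + 119.143 = 676.3805 mg/L·hr
F = (AUC_ev/D_ev)/(AUC_iv/D_iv) = (676.3805/200)/(869.1185/100) = 3.3819025/8.691185 = 0.3891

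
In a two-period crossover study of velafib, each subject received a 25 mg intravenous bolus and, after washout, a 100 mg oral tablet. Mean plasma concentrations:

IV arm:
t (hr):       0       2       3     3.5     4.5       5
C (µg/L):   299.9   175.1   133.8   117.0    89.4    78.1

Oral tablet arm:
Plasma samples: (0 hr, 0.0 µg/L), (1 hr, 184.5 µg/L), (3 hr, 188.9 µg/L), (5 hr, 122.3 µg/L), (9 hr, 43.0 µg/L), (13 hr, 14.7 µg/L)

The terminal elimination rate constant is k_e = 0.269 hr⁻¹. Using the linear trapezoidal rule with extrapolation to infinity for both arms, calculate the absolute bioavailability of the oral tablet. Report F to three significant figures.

Trapezoidal AUC_0→5 (IV):
  [0→2]: (299.9+175.1)/2 × 2 = 475.0
  [2→3]: (175.1+133.8)/2 × 1 = 154.45
  [3→3.5]: (133.8+117.0)/2 × 0.5 = 62.7
  [3.5→4.5]: (117.0+89.4)/2 × 1 = 103.2
  [4.5→5]: (89.4+78.1)/2 × 0.5 = 41.875
  Sum = 837.225 µg/L·hr
IV tail: 78.1/0.269 = 290.335; AUC_iv,0→∞ = 837.225 + 290.335 = 1127.56 µg/L·hr
Trapezoidal AUC_0→13 (oral tablet):
  [0→1]: (0.0+184.5)/2 × 1 = 92.25
  [1→3]: (184.5+188.9)/2 × 2 = 373.4
  [3→5]: (188.9+122.3)/2 × 2 = 311.2
  [5→9]: (122.3+43.0)/2 × 4 = 330.6
  [9→13]: (43.0+14.7)/2 × 4 = 115.4
  Sum = 1222.85 µg/L·hr
oral tablet tail: 14.7/0.269 = 54.647; AUC_ev,0→∞ = 1222.85 + 54.647 = 1277.497 µg/L·hr
F = (AUC_ev/D_ev)/(AUC_iv/D_iv) = (1277.497/100)/(1127.56/25) = 12.77497/45.1024 = 0.2832

F = 0.283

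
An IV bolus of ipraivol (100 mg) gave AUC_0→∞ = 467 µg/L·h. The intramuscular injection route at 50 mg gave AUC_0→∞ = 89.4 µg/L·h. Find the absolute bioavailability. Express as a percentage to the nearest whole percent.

F = (AUC_ev / D_ev) / (AUC_iv / D_iv)
  = (89.4/50) / (467/100)
  = 1.788 / 4.67 = 0.3829
  = 38.29%

F = 38%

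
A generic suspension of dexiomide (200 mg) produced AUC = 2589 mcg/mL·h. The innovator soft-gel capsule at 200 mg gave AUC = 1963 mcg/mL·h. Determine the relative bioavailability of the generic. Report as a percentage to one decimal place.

F_rel = 131.9%

F_rel = (AUC_test/D_test) / (AUC_ref/D_ref)
      = (2589/200) / (1963/200)
      = 12.945 / 9.815 = 1.3189 = 131.89%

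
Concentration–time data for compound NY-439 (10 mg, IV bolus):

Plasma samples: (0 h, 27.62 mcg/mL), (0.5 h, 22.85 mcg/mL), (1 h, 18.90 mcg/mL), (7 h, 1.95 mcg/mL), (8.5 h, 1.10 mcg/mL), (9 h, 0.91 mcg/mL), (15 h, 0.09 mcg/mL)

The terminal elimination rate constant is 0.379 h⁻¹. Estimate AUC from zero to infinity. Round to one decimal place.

Trapezoidal AUC_0→15:
  [0→0.5]: (27.62+22.85)/2 × 0.5 = 12.6175
  [0.5→1]: (22.85+18.90)/2 × 0.5 = 10.4375
  [1→7]: (18.90+1.95)/2 × 6 = 62.55
  [7→8.5]: (1.95+1.10)/2 × 1.5 = 2.2875
  [8.5→9]: (1.10+0.91)/2 × 0.5 = 0.5025
  [9→15]: (0.91+0.09)/2 × 6 = 3.0
  Sum = 91.395 mcg/mL·h
Extrapolated tail: C_last / k_e = 0.09 / 0.379 = 0.237
AUC_0→∞ = 91.395 + 0.237 = 91.632 mcg/mL·h

AUC = 91.6 mcg/mL·h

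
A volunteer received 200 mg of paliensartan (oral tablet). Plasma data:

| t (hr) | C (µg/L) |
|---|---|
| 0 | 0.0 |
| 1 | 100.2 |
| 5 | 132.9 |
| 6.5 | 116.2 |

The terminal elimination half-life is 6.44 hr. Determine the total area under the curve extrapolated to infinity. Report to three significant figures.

AUC = 1780 µg/L·hr

Trapezoidal AUC_0→6.5:
  [0→1]: (0.0+100.2)/2 × 1 = 50.1
  [1→5]: (100.2+132.9)/2 × 4 = 466.2
  [5→6.5]: (132.9+116.2)/2 × 1.5 = 186.825
  Sum = 703.125 µg/L·hr
k_e = ln2 / t½ = 0.693147 / 6.44 = 0.1076 hr^-1
Extrapolated tail: C_last / k_e = 116.2 / 0.1076 = 1079.926
AUC_0→∞ = 703.125 + 1079.926 = 1783.051 µg/L·hr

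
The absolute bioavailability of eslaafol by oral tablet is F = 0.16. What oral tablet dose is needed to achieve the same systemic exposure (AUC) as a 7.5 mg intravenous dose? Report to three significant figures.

D_oral = 46.9 mg

For equal systemic exposure: F × D_ev = D_iv
D_ev = D_iv / F = 7.5 / 0.16 = 46.875 mg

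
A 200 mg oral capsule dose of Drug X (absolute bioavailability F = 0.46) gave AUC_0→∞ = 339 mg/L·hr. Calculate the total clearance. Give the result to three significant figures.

CL = 0.271 L/hr

CL = F × Dose / AUC_0→∞
   = 0.46 × 200 / 339 = 0.271386 L/hr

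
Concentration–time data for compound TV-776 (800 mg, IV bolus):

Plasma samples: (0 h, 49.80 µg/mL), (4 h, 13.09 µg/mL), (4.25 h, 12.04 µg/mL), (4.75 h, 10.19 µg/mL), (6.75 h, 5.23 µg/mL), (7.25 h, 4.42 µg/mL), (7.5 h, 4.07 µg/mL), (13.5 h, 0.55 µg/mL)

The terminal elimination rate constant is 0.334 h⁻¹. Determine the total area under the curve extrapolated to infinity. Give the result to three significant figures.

AUC = 169 µg/mL·h

Trapezoidal AUC_0→13.5:
  [0→4]: (49.80+13.09)/2 × 4 = 125.78
  [4→4.25]: (13.09+12.04)/2 × 0.25 = 3.14125
  [4.25→4.75]: (12.04+10.19)/2 × 0.5 = 5.5575
  [4.75→6.75]: (10.19+5.23)/2 × 2 = 15.42
  [6.75→7.25]: (5.23+4.42)/2 × 0.5 = 2.4125
  [7.25→7.5]: (4.42+4.07)/2 × 0.25 = 1.06125
  [7.5→13.5]: (4.07+0.55)/2 × 6 = 13.86
  Sum = 167.2325 µg/mL·h
Extrapolated tail: C_last / k_e = 0.55 / 0.334 = 1.647
AUC_0→∞ = 167.2325 + 1.647 = 168.8795 µg/mL·h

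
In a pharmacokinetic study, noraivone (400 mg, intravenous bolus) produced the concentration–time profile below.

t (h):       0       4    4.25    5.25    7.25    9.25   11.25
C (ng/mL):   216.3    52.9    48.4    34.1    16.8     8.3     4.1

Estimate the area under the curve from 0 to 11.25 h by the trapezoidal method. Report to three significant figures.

Trapezoidal AUC_0→11.25:
  [0→4]: (216.3+52.9)/2 × 4 = 538.4
  [4→4.25]: (52.9+48.4)/2 × 0.25 = 12.6625
  [4.25→5.25]: (48.4+34.1)/2 × 1 = 41.25
  [5.25→7.25]: (34.1+16.8)/2 × 2 = 50.9
  [7.25→9.25]: (16.8+8.3)/2 × 2 = 25.1
  [9.25→11.25]: (8.3+4.1)/2 × 2 = 12.4
  Sum = 680.7125 ng/mL·h

AUC = 681 ng/mL·h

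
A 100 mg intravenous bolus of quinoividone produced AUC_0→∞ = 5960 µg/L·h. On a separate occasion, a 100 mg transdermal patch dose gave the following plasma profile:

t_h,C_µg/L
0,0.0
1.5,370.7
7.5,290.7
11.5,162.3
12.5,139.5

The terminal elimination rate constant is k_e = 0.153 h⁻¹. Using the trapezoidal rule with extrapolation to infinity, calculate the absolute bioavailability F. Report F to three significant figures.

Trapezoidal AUC_0→12.5 (transdermal patch):
  [0→1.5]: (0.0+370.7)/2 × 1.5 = 278.025
  [1.5→7.5]: (370.7+290.7)/2 × 6 = 1984.2
  [7.5→11.5]: (290.7+162.3)/2 × 4 = 906.0
  [11.5→12.5]: (162.3+139.5)/2 × 1 = 150.9
  Sum = 3319.125 µg/L·h
Tail: C_last/k_e = 139.5/0.153 = 911.765
AUC_0→∞ (transdermal patch) = 3319.125 + 911.765 = 4230.89 µg/L·h
F = (AUC_ev/D_ev)/(AUC_iv/D_iv) = (4230.89/100)/(5960/100) = 42.3089/59.6 = 0.7099

F = 0.710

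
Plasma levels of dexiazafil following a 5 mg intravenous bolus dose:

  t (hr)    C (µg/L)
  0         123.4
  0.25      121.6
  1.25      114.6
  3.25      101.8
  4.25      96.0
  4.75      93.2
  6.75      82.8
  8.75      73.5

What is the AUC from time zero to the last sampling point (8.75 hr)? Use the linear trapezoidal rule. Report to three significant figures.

AUC = 844 µg/L·hr

Trapezoidal AUC_0→8.75:
  [0→0.25]: (123.4+121.6)/2 × 0.25 = 30.625
  [0.25→1.25]: (121.6+114.6)/2 × 1 = 118.1
  [1.25→3.25]: (114.6+101.8)/2 × 2 = 216.4
  [3.25→4.25]: (101.8+96.0)/2 × 1 = 98.9
  [4.25→4.75]: (96.0+93.2)/2 × 0.5 = 47.3
  [4.75→6.75]: (93.2+82.8)/2 × 2 = 176.0
  [6.75→8.75]: (82.8+73.5)/2 × 2 = 156.3
  Sum = 843.625 µg/L·hr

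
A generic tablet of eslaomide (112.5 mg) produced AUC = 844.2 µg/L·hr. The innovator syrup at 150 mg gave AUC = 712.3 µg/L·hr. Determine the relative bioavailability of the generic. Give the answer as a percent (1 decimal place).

F_rel = (AUC_test/D_test) / (AUC_ref/D_ref)
      = (844.2/112.5) / (712.3/150)
      = 7.504 / 4.74867 = 1.5802 = 158.02%

F_rel = 158.0%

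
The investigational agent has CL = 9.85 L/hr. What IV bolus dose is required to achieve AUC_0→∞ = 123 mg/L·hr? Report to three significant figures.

Dose = 1210 mg

Dose_iv = CL × AUC_0→∞
     = 9.85 × 123 = 1211.55 mg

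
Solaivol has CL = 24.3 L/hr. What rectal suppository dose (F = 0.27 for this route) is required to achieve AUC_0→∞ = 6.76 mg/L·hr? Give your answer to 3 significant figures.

Dose = 608 mg

Dose = CL × AUC_0→∞ / F
     = 24.3 × 6.76 / 0.27 = 608.4 mg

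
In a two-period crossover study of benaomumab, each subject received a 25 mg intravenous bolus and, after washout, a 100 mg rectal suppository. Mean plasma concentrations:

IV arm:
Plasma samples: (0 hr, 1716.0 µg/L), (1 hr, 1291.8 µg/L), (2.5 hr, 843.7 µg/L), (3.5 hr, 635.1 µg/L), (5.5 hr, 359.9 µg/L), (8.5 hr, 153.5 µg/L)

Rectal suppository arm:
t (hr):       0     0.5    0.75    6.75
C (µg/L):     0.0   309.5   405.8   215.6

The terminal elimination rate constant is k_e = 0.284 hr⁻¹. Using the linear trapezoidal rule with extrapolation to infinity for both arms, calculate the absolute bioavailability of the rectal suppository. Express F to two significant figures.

Trapezoidal AUC_0→8.5 (IV):
  [0→1]: (1716.0+1291.8)/2 × 1 = 1503.9
  [1→2.5]: (1291.8+843.7)/2 × 1.5 = 1601.625
  [2.5→3.5]: (843.7+635.1)/2 × 1 = 739.4
  [3.5→5.5]: (635.1+359.9)/2 × 2 = 995.0
  [5.5→8.5]: (359.9+153.5)/2 × 3 = 770.1
  Sum = 5610.025 µg/L·hr
IV tail: 153.5/0.284 = 540.493; AUC_iv,0→∞ = 5610.025 + 540.493 = 6150.518 µg/L·hr
Trapezoidal AUC_0→6.75 (rectal suppository):
  [0→0.5]: (0.0+309.5)/2 × 0.5 = 77.375
  [0.5→0.75]: (309.5+405.8)/2 × 0.25 = 89.4125
  [0.75→6.75]: (405.8+215.6)/2 × 6 = 1864.2
  Sum = 2030.9875 µg/L·hr
rectal suppository tail: 215.6/0.284 = 759.155; AUC_ev,0→∞ = 2030.9875 + 759.155 = 2790.1425 µg/L·hr
F = (AUC_ev/D_ev)/(AUC_iv/D_iv) = (2790.1425/100)/(6150.518/25) = 27.901425/246.02072 = 0.1134

F = 0.11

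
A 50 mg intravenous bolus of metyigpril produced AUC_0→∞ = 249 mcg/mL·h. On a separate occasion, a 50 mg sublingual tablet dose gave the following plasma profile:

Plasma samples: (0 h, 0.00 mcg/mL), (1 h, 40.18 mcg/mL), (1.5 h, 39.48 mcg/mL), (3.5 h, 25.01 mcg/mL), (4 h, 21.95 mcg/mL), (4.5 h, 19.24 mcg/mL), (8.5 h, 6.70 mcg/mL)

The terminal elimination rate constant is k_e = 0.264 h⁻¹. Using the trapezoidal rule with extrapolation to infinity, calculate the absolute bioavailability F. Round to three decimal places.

Trapezoidal AUC_0→8.5 (sublingual tablet):
  [0→1]: (0.00+40.18)/2 × 1 = 20.09
  [1→1.5]: (40.18+39.48)/2 × 0.5 = 19.915
  [1.5→3.5]: (39.48+25.01)/2 × 2 = 64.49
  [3.5→4]: (25.01+21.95)/2 × 0.5 = 11.74
  [4→4.5]: (21.95+19.24)/2 × 0.5 = 10.2975
  [4.5→8.5]: (19.24+6.70)/2 × 4 = 51.88
  Sum = 178.4125 mcg/mL·h
Tail: C_last/k_e = 6.70/0.264 = 25.379
AUC_0→∞ (sublingual tablet) = 178.4125 + 25.379 = 203.7915 mcg/mL·h
F = (AUC_ev/D_ev)/(AUC_iv/D_iv) = (203.7915/50)/(249/50) = 4.07583/4.98 = 0.8184

F = 0.818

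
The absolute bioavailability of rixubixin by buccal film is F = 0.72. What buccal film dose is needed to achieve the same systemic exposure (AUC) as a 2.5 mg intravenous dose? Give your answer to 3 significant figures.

D_buccal = 3.47 mg

For equal systemic exposure: F × D_ev = D_iv
D_ev = D_iv / F = 2.5 / 0.72 = 3.47222 mg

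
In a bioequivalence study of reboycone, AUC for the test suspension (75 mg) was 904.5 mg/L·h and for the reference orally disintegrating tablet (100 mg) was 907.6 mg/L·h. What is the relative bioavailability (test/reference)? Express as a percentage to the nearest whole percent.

F_rel = (AUC_test/D_test) / (AUC_ref/D_ref)
      = (904.5/75) / (907.6/100)
      = 12.06 / 9.076 = 1.3288 = 132.88%

F_rel = 133%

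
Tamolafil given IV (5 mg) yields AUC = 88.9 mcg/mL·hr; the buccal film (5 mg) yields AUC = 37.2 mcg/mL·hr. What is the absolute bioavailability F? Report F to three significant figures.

F = (AUC_ev / D_ev) / (AUC_iv / D_iv)
  = (37.2/5) / (88.9/5)
  = 7.44 / 17.78 = 0.4184

F = 0.418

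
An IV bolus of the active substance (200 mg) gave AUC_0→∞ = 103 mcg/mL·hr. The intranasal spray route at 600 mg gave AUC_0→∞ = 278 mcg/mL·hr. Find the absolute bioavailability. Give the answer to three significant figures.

F = 0.900

F = (AUC_ev / D_ev) / (AUC_iv / D_iv)
  = (278/600) / (103/200)
  = 0.463333 / 0.515 = 0.8997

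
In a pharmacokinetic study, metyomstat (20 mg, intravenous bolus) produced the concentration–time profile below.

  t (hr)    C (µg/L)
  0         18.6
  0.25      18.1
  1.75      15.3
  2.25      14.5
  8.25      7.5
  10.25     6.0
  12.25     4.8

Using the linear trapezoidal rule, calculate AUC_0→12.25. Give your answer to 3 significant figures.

Trapezoidal AUC_0→12.25:
  [0→0.25]: (18.6+18.1)/2 × 0.25 = 4.5875
  [0.25→1.75]: (18.1+15.3)/2 × 1.5 = 25.05
  [1.75→2.25]: (15.3+14.5)/2 × 0.5 = 7.45
  [2.25→8.25]: (14.5+7.5)/2 × 6 = 66.0
  [8.25→10.25]: (7.5+6.0)/2 × 2 = 13.5
  [10.25→12.25]: (6.0+4.8)/2 × 2 = 10.8
  Sum = 127.3875 µg/L·hr

AUC = 127 µg/L·hr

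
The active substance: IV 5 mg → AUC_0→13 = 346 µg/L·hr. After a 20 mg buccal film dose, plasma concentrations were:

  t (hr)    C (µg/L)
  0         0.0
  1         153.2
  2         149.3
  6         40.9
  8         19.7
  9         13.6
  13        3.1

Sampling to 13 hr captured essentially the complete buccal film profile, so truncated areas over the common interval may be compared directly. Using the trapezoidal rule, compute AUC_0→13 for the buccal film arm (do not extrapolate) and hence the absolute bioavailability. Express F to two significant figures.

F = 0.52

Trapezoidal AUC_0→13 (buccal film):
  [0→1]: (0.0+153.2)/2 × 1 = 76.6
  [1→2]: (153.2+149.3)/2 × 1 = 151.25
  [2→6]: (149.3+40.9)/2 × 4 = 380.4
  [6→8]: (40.9+19.7)/2 × 2 = 60.6
  [8→9]: (19.7+13.6)/2 × 1 = 16.65
  [9→13]: (13.6+3.1)/2 × 4 = 33.4
  Sum = 718.9 µg/L·hr
F = (AUC_ev/D_ev)/(AUC_iv/D_iv) = (718.9/20)/(346/5) = 35.945/69.2 = 0.5194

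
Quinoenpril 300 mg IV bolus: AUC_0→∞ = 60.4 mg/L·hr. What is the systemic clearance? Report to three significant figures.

CL = 4.97 L/hr

CL = Dose_iv / AUC_0→∞
   = 300 / 60.4 = 4.96689 L/hr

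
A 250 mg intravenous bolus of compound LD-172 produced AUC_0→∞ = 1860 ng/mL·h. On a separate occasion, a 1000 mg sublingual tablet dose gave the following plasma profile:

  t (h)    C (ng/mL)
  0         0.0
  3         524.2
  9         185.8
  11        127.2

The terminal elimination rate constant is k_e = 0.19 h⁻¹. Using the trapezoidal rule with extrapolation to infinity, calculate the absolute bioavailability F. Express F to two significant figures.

F = 0.52

Trapezoidal AUC_0→11 (sublingual tablet):
  [0→3]: (0.0+524.2)/2 × 3 = 786.3
  [3→9]: (524.2+185.8)/2 × 6 = 2130.0
  [9→11]: (185.8+127.2)/2 × 2 = 313.0
  Sum = 3229.3 ng/mL·h
Tail: C_last/k_e = 127.2/0.19 = 669.474
AUC_0→∞ (sublingual tablet) = 3229.3 + 669.474 = 3898.774 ng/mL·h
F = (AUC_ev/D_ev)/(AUC_iv/D_iv) = (3898.774/1000)/(1860/250) = 3.898774/7.44 = 0.5240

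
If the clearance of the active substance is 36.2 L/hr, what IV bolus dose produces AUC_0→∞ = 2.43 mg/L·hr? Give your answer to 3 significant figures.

Dose = 88.0 mg

Dose_iv = CL × AUC_0→∞
     = 36.2 × 2.43 = 87.966 mg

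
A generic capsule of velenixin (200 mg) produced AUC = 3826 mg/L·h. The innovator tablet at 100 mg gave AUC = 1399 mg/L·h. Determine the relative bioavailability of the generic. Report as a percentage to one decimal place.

F_rel = (AUC_test/D_test) / (AUC_ref/D_ref)
      = (3826/200) / (1399/100)
      = 19.13 / 13.99 = 1.3674 = 136.74%

F_rel = 136.7%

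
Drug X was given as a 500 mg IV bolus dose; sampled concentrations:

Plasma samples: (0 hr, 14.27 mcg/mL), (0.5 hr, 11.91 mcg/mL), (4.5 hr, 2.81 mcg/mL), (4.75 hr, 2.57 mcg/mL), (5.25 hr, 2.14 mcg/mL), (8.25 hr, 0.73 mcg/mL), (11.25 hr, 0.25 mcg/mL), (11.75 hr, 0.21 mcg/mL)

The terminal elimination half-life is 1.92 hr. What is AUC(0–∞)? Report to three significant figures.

AUC = 44.3 mcg/mL·hr

Trapezoidal AUC_0→11.75:
  [0→0.5]: (14.27+11.91)/2 × 0.5 = 6.545
  [0.5→4.5]: (11.91+2.81)/2 × 4 = 29.44
  [4.5→4.75]: (2.81+2.57)/2 × 0.25 = 0.6725
  [4.75→5.25]: (2.57+2.14)/2 × 0.5 = 1.1775
  [5.25→8.25]: (2.14+0.73)/2 × 3 = 4.305
  [8.25→11.25]: (0.73+0.25)/2 × 3 = 1.47
  [11.25→11.75]: (0.25+0.21)/2 × 0.5 = 0.115
  Sum = 43.725 mcg/mL·hr
k_e = ln2 / t½ = 0.693147 / 1.92 = 0.3610 hr^-1
Extrapolated tail: C_last / k_e = 0.21 / 0.361 = 0.582
AUC_0→∞ = 43.725 + 0.582 = 44.307 mcg/mL·hr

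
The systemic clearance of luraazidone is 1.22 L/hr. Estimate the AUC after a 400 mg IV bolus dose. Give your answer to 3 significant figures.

AUC_0→∞ = Dose_iv / CL
        = 400 / 1.22 = 327.869 mg/L·hr

AUC = 328 mg/L·hr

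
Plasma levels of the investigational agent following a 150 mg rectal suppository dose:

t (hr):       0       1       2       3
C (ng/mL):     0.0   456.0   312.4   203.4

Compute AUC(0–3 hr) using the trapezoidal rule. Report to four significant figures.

AUC = 870.1 ng/mL·hr

Trapezoidal AUC_0→3:
  [0→1]: (0.0+456.0)/2 × 1 = 228.0
  [1→2]: (456.0+312.4)/2 × 1 = 384.2
  [2→3]: (312.4+203.4)/2 × 1 = 257.9
  Sum = 870.1 ng/mL·hr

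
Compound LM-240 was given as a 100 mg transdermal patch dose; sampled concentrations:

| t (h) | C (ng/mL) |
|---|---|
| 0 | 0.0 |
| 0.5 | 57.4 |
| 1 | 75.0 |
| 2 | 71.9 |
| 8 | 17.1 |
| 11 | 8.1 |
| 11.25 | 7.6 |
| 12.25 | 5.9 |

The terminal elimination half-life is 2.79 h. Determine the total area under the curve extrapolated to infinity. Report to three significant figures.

AUC = 458 ng/mL·h

Trapezoidal AUC_0→12.25:
  [0→0.5]: (0.0+57.4)/2 × 0.5 = 14.35
  [0.5→1]: (57.4+75.0)/2 × 0.5 = 33.1
  [1→2]: (75.0+71.9)/2 × 1 = 73.45
  [2→8]: (71.9+17.1)/2 × 6 = 267.0
  [8→11]: (17.1+8.1)/2 × 3 = 37.8
  [11→11.25]: (8.1+7.6)/2 × 0.25 = 1.9625
  [11.25→12.25]: (7.6+5.9)/2 × 1 = 6.75
  Sum = 434.4125 ng/mL·h
k_e = ln2 / t½ = 0.693147 / 2.79 = 0.2484 h^-1
Extrapolated tail: C_last / k_e = 5.9 / 0.2484 = 23.752
AUC_0→∞ = 434.4125 + 23.752 = 458.1645 ng/mL·h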